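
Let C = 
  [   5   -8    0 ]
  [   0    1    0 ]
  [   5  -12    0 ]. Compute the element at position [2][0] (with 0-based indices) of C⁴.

Characteristic polynomial: t^3 - 6t^2 + 5t = t(t - 5)(t - 1), so the eigenvalues are 0, 1, 5.
t=5: eigenvector (1, 0, 1).
t=1: eigenvector (2, 1, -2).
t=0: eigenvector (0, 0, -1).
P = [[1, 2, 0], [0, 1, 0], [1, -2, -1]], D = diag(5, 1, 0), P⁻¹ = [[1, -2, 0], [0, 1, 0], [1, -4, -1]].
C⁴ = P·diag(625, 1, 0)·P⁻¹ = [[625, -1248, 0], [0, 1, 0], [625, -1252, 0]].
The requested entry is 625.

625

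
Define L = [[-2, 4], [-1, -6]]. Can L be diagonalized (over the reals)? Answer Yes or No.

Characteristic polynomial: p(s) = s^2 + 8s + 16 = (s + 4)^2.
s = -4 has algebraic multiplicity 2; rank(L + 4I) = 1, so geometric multiplicity = 1.
Geometric multiplicity < algebraic multiplicity, so L is not diagonalizable.

No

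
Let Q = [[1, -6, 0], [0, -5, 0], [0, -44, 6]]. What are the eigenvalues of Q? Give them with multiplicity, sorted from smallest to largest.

Characteristic polynomial: p(μ) = μ^3 - 2μ^2 - 29μ + 30 = (μ - 6)(μ - 1)(μ + 5).
Roots (with multiplicity): -5, 1, 6.

-5, 1, 6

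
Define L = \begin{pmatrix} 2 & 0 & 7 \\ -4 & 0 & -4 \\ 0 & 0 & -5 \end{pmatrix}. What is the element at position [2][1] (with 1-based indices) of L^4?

-32

Characteristic polynomial: r^3 + 3r^2 - 10r = r(r - 2)(r + 5), so the eigenvalues are -5, 0, 2.
r=-5: eigenvector (1, 0, -1).
r=2: eigenvector (1, -2, 0).
r=0: eigenvector (0, 1, 0).
P = [[1, 1, 0], [0, -2, 1], [-1, 0, 0]], D = diag(-5, 2, 0), P⁻¹ = [[0, 0, -1], [1, 0, 1], [2, 1, 2]].
L⁴ = P·diag(625, 16, 0)·P⁻¹ = [[16, 0, -609], [-32, 0, -32], [0, 0, 625]].
The requested entry is -32.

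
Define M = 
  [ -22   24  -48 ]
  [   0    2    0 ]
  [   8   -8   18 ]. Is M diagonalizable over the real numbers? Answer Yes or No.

Characteristic polynomial: p(r) = r^3 + 2r^2 - 20r + 24 = (r - 2)^2(r + 6).
r = 2 has algebraic multiplicity 2; rank(M − 2I) = 1, so geometric multiplicity = 2.
Every eigenvalue has geometric = algebraic multiplicity, so M is diagonalizable.

Yes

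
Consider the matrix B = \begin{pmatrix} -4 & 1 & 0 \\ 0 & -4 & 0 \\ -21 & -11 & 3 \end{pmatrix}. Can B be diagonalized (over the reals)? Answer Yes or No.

No

Characteristic polynomial: p(λ) = λ^3 + 5λ^2 - 8λ - 48 = (λ - 3)(λ + 4)^2.
λ = -4 has algebraic multiplicity 2; rank(B + 4I) = 2, so geometric multiplicity = 1.
Geometric multiplicity < algebraic multiplicity, so B is not diagonalizable.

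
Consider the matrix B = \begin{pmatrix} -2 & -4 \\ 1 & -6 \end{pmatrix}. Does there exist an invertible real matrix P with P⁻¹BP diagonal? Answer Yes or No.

Characteristic polynomial: p(t) = t^2 + 8t + 16 = (t + 4)^2.
t = -4 has algebraic multiplicity 2; rank(B + 4I) = 1, so geometric multiplicity = 1.
Geometric multiplicity < algebraic multiplicity, so B is not diagonalizable.

No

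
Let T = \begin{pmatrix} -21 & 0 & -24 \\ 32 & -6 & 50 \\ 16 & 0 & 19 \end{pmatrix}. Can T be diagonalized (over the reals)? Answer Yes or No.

Yes

Characteristic polynomial: p(λ) = λ^3 + 8λ^2 - 3λ - 90 = (λ - 3)(λ + 5)(λ + 6).
All 3 eigenvalues are distinct, so T is diagonalizable.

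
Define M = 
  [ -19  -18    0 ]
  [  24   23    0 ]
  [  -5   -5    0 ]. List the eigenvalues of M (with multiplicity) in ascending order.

Characteristic polynomial: p(s) = s^3 - 4s^2 - 5s = s(s - 5)(s + 1).
Roots (with multiplicity): -1, 0, 5.

-1, 0, 5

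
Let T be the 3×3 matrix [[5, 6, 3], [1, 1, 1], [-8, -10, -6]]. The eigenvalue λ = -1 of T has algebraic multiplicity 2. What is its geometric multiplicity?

1

T + 1I = [[6, 6, 3], [1, 2, 1], [-8, -10, -5]].
This matrix has rank 2, so its null space has dimension 3 − 2 = 1.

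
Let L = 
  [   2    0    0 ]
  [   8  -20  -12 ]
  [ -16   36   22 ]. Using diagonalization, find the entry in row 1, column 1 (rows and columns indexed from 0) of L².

-32

Characteristic polynomial: s^3 - 4s^2 - 4s + 16 = (s - 4)(s - 2)(s + 2), so the eigenvalues are -2, 2, 4.
s=-2: eigenvector (0, 2, -3).
s=4: eigenvector (0, 1, -2).
s=2: eigenvector (1, -4, 8).
P = [[0, 0, 1], [2, 1, -4], [-3, -2, 8]], D = diag(-2, 4, 2), P⁻¹ = [[0, 2, 1], [4, -3, -2], [1, 0, 0]].
L² = P·diag(4, 16, 4)·P⁻¹ = [[4, 0, 0], [48, -32, -24], [-96, 72, 52]].
The requested entry is -32.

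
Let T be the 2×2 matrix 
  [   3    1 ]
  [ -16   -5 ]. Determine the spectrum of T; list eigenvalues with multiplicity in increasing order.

-1, -1

Characteristic polynomial: p(r) = r^2 + 2r + 1 = (r + 1)^2.
Roots (with multiplicity): -1, -1.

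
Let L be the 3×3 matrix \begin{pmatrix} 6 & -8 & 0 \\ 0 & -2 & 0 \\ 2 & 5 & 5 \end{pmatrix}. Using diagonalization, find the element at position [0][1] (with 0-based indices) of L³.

-224

Characteristic polynomial: s^3 - 9s^2 + 8s + 60 = (s - 6)(s - 5)(s + 2), so the eigenvalues are -2, 5, 6.
s=6: eigenvector (1, 0, 2).
s=-2: eigenvector (1, 1, -1).
s=5: eigenvector (0, 0, 1).
P = [[1, 1, 0], [0, 1, 0], [2, -1, 1]], D = diag(6, -2, 5), P⁻¹ = [[1, -1, 0], [0, 1, 0], [-2, 3, 1]].
L³ = P·diag(216, -8, 125)·P⁻¹ = [[216, -224, 0], [0, -8, 0], [182, -49, 125]].
The requested entry is -224.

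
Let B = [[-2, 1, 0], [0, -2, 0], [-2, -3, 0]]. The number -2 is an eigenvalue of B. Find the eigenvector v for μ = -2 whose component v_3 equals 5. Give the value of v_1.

B + 2I = [[0, 1, 0], [0, 0, 0], [-2, -3, 2]].
Solving (B + 2I)v = 0 gives the eigenspace spanned by (5, 0, 5).
With v_3 = 5, v = (5, 0, 5), so v_1 = 5.

5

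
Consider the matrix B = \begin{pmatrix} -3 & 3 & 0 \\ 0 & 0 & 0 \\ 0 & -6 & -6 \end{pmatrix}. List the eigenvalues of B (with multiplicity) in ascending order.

-6, -3, 0

Characteristic polynomial: p(t) = t^3 + 9t^2 + 18t = t(t + 3)(t + 6).
Roots (with multiplicity): -6, -3, 0.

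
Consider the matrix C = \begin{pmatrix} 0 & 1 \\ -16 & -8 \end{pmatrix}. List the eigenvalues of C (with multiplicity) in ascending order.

-4, -4

Characteristic polynomial: p(t) = t^2 + 8t + 16 = (t + 4)^2.
Roots (with multiplicity): -4, -4.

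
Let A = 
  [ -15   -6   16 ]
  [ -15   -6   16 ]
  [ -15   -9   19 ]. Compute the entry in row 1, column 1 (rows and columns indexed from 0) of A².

Characteristic polynomial: μ^3 + 2μ^2 - 15μ = μ(μ - 3)(μ + 5), so the eigenvalues are -5, 0, 3.
μ=0: eigenvector (2, 3, 3).
μ=-5: eigenvector (1, 1, 1).
μ=3: eigenvector (2, 2, 3).
P = [[2, 1, 2], [3, 1, 2], [3, 1, 3]], D = diag(0, -5, 3), P⁻¹ = [[-1, 1, 0], [3, 0, -2], [0, -1, 1]].
A² = P·diag(0, 25, 9)·P⁻¹ = [[75, -18, -32], [75, -18, -32], [75, -27, -23]].
The requested entry is -18.

-18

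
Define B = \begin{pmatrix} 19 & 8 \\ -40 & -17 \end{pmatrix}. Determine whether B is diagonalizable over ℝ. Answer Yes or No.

Characteristic polynomial: p(r) = r^2 - 2r - 3 = (r - 3)(r + 1).
All 2 eigenvalues are distinct, so B is diagonalizable.

Yes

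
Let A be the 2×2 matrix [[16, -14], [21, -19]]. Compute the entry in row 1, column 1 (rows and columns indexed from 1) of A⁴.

Characteristic polynomial: λ^2 + 3λ - 10 = (λ - 2)(λ + 5), so the eigenvalues are -5, 2.
λ=2: eigenvector (1, 1).
λ=-5: eigenvector (2, 3).
P = [[1, 2], [1, 3]], D = diag(2, -5), P⁻¹ = [[3, -2], [-1, 1]].
A⁴ = P·diag(16, 625)·P⁻¹ = [[-1202, 1218], [-1827, 1843]].
The requested entry is -1202.

-1202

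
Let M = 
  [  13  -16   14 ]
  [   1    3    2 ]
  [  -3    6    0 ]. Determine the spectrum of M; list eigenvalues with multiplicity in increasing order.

Characteristic polynomial: p(μ) = μ^3 - 16μ^2 + 85μ - 150 = (μ - 6)(μ - 5)^2.
Roots (with multiplicity): 5, 5, 6.

5, 5, 6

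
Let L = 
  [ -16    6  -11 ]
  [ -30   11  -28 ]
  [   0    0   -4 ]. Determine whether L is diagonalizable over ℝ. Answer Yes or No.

No

Characteristic polynomial: p(r) = r^3 + 9r^2 + 24r + 16 = (r + 1)(r + 4)^2.
r = -4 has algebraic multiplicity 2; rank(L + 4I) = 2, so geometric multiplicity = 1.
Geometric multiplicity < algebraic multiplicity, so L is not diagonalizable.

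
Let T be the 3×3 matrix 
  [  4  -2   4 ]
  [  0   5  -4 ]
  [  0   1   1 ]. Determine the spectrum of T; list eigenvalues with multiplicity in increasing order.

Characteristic polynomial: p(r) = r^3 - 10r^2 + 33r - 36 = (r - 4)(r - 3)^2.
Roots (with multiplicity): 3, 3, 4.

3, 3, 4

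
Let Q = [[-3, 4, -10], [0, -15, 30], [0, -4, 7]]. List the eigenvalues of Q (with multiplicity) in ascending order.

-5, -3, -3

Characteristic polynomial: p(r) = r^3 + 11r^2 + 39r + 45 = (r + 3)^2(r + 5).
Roots (with multiplicity): -5, -3, -3.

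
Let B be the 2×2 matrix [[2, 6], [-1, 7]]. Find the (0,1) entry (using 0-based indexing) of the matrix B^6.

Characteristic polynomial: t^2 - 9t + 20 = (t - 5)(t - 4), so the eigenvalues are 4, 5.
t=4: eigenvector (-3, -1).
t=5: eigenvector (2, 1).
P = [[-3, 2], [-1, 1]], D = diag(4, 5), P⁻¹ = [[-1, 2], [-1, 3]].
B⁶ = P·diag(4096, 15625)·P⁻¹ = [[-18962, 69174], [-11529, 38683]].
The requested entry is 69174.

69174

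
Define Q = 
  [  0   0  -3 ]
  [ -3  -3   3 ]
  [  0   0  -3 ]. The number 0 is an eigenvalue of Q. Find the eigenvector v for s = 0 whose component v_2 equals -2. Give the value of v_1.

Q = [[0, 0, -3], [-3, -3, 3], [0, 0, -3]].
Solving (Q)v = 0 gives the eigenspace spanned by (2, -2, 0).
With v_2 = -2, v = (2, -2, 0), so v_1 = 2.

2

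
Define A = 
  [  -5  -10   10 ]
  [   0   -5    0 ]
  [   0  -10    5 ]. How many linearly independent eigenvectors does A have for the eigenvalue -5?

2

A + 5I = [[0, -10, 10], [0, 0, 0], [0, -10, 10]].
This matrix has rank 1, so its null space has dimension 3 − 1 = 2.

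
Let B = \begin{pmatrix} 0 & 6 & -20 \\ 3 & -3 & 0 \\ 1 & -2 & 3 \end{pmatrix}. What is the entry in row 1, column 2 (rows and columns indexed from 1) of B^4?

190

Characteristic polynomial: r^3 - 7r - 6 = (r - 3)(r + 1)(r + 2), so the eigenvalues are -2, -1, 3.
r=-2: eigenvector (-1, -3, -1).
r=-1: eigenvector (2, 3, 1).
r=3: eigenvector (2, 1, 0).
P = [[-1, 2, 2], [-3, 3, 1], [-1, 1, 0]], D = diag(-2, -1, 3), P⁻¹ = [[1, -2, 4], [1, -2, 5], [0, 1, -3]].
B⁴ = P·diag(16, 1, 81)·P⁻¹ = [[-14, 190, -540], [-45, 171, -420], [-15, 30, -59]].
The requested entry is 190.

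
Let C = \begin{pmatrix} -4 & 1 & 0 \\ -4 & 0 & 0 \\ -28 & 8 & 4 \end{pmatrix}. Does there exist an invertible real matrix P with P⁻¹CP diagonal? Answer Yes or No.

Characteristic polynomial: p(s) = s^3 - 12s - 16 = (s - 4)(s + 2)^2.
s = -2 has algebraic multiplicity 2; rank(C + 2I) = 2, so geometric multiplicity = 1.
Geometric multiplicity < algebraic multiplicity, so C is not diagonalizable.

No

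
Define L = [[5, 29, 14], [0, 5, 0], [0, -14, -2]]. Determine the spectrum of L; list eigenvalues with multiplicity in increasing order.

-2, 5, 5

Characteristic polynomial: p(t) = t^3 - 8t^2 + 5t + 50 = (t - 5)^2(t + 2).
Roots (with multiplicity): -2, 5, 5.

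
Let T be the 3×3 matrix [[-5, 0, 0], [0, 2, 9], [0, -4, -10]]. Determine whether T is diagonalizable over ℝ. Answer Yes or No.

Characteristic polynomial: p(μ) = μ^3 + 13μ^2 + 56μ + 80 = (μ + 4)^2(μ + 5).
μ = -4 has algebraic multiplicity 2; rank(T + 4I) = 2, so geometric multiplicity = 1.
Geometric multiplicity < algebraic multiplicity, so T is not diagonalizable.

No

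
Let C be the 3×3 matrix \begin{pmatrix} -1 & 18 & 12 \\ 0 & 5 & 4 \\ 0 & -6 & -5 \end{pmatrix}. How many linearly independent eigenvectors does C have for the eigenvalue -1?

2

C + 1I = [[0, 18, 12], [0, 6, 4], [0, -6, -4]].
This matrix has rank 1, so its null space has dimension 3 − 1 = 2.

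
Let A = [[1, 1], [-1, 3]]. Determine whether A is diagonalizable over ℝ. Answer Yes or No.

No

Characteristic polynomial: p(r) = r^2 - 4r + 4 = (r - 2)^2.
r = 2 has algebraic multiplicity 2; rank(A − 2I) = 1, so geometric multiplicity = 1.
Geometric multiplicity < algebraic multiplicity, so A is not diagonalizable.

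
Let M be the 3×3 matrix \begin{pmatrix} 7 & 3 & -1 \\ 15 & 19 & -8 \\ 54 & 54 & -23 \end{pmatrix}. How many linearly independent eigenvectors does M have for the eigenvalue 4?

1

M − 4I = [[3, 3, -1], [15, 15, -8], [54, 54, -27]].
This matrix has rank 2, so its null space has dimension 3 − 2 = 1.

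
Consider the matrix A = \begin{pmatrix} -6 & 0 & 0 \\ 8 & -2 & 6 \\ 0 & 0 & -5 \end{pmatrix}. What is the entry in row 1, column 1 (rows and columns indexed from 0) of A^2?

Characteristic polynomial: λ^3 + 13λ^2 + 52λ + 60 = (λ + 2)(λ + 5)(λ + 6), so the eigenvalues are -6, -5, -2.
λ=-6: eigenvector (1, -2, 0).
λ=-2: eigenvector (0, 1, 0).
λ=-5: eigenvector (0, -2, 1).
P = [[1, 0, 0], [-2, 1, -2], [0, 0, 1]], D = diag(-6, -2, -5), P⁻¹ = [[1, 0, 0], [2, 1, 2], [0, 0, 1]].
A² = P·diag(36, 4, 25)·P⁻¹ = [[36, 0, 0], [-64, 4, -42], [0, 0, 25]].
The requested entry is 4.

4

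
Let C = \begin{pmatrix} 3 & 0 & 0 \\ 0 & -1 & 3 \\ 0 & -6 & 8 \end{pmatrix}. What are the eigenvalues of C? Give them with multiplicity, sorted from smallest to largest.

Characteristic polynomial: p(t) = t^3 - 10t^2 + 31t - 30 = (t - 5)(t - 3)(t - 2).
Roots (with multiplicity): 2, 3, 5.

2, 3, 5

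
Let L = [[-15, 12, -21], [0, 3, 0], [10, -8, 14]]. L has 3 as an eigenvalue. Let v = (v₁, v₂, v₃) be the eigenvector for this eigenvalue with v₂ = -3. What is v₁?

L − 3I = [[-18, 12, -21], [0, 0, 0], [10, -8, 11]].
Solving (L − 3I)v = 0 gives the eigenspace spanned by (-9, -3, 6).
With v₂ = -3, v = (-9, -3, 6), so v₁ = -9.

-9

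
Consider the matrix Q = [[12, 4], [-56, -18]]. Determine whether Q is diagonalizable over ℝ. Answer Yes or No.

Yes

Characteristic polynomial: p(λ) = λ^2 + 6λ + 8 = (λ + 2)(λ + 4).
All 2 eigenvalues are distinct, so Q is diagonalizable.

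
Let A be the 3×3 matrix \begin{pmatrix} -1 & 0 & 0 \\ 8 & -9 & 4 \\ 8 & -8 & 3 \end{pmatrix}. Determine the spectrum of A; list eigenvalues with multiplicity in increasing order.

-5, -1, -1

Characteristic polynomial: p(t) = t^3 + 7t^2 + 11t + 5 = (t + 1)^2(t + 5).
Roots (with multiplicity): -5, -1, -1.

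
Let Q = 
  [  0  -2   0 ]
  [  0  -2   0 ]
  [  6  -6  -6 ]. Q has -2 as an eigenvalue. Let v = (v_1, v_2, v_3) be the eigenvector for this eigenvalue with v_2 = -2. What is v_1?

Q + 2I = [[2, -2, 0], [0, 0, 0], [6, -6, -4]].
Solving (Q + 2I)v = 0 gives the eigenspace spanned by (-2, -2, 0).
With v_2 = -2, v = (-2, -2, 0), so v_1 = -2.

-2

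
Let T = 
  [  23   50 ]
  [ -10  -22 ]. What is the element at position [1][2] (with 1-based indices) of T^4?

Characteristic polynomial: λ^2 - λ - 6 = (λ - 3)(λ + 2), so the eigenvalues are -2, 3.
λ=-2: eigenvector (-2, 1).
λ=3: eigenvector (5, -2).
P = [[-2, 5], [1, -2]], D = diag(-2, 3), P⁻¹ = [[2, 5], [1, 2]].
T⁴ = P·diag(16, 81)·P⁻¹ = [[341, 650], [-130, -244]].
The requested entry is 650.

650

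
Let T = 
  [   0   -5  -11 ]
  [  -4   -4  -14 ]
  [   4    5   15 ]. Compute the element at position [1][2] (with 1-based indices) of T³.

-215

Characteristic polynomial: μ^3 - 11μ^2 + 34μ - 24 = (μ - 6)(μ - 4)(μ - 1), so the eigenvalues are 1, 4, 6.
μ=4: eigenvector (3, 2, -2).
μ=1: eigenvector (1, 2, -1).
μ=6: eigenvector (-1, -1, 1).
P = [[3, 1, -1], [2, 2, -1], [-2, -1, 1]], D = diag(4, 1, 6), P⁻¹ = [[1, 0, 1], [0, 1, 1], [2, 1, 4]].
T³ = P·diag(64, 1, 216)·P⁻¹ = [[-240, -215, -671], [-304, -214, -734], [304, 215, 735]].
The requested entry is -215.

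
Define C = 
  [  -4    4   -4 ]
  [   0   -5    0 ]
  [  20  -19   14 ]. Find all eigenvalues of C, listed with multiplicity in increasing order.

Characteristic polynomial: p(s) = s^3 - 5s^2 - 26s + 120 = (s - 6)(s - 4)(s + 5).
Roots (with multiplicity): -5, 4, 6.

-5, 4, 6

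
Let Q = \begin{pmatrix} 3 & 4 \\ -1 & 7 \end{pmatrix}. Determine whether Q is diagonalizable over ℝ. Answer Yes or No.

No

Characteristic polynomial: p(r) = r^2 - 10r + 25 = (r - 5)^2.
r = 5 has algebraic multiplicity 2; rank(Q − 5I) = 1, so geometric multiplicity = 1.
Geometric multiplicity < algebraic multiplicity, so Q is not diagonalizable.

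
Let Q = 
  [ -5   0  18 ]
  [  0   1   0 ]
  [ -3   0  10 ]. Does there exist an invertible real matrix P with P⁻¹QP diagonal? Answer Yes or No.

Yes

Characteristic polynomial: p(λ) = λ^3 - 6λ^2 + 9λ - 4 = (λ - 4)(λ - 1)^2.
λ = 1 has algebraic multiplicity 2; rank(Q − 1I) = 1, so geometric multiplicity = 2.
Every eigenvalue has geometric = algebraic multiplicity, so Q is diagonalizable.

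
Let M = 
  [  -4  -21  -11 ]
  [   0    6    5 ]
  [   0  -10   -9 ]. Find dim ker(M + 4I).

M + 4I = [[0, -21, -11], [0, 10, 5], [0, -10, -5]].
This matrix has rank 2, so its null space has dimension 3 − 2 = 1.

1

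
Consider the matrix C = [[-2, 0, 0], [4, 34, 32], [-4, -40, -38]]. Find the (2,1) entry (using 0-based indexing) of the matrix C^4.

Characteristic polynomial: μ^3 + 6μ^2 - 4μ - 24 = (μ - 2)(μ + 2)(μ + 6), so the eigenvalues are -6, -2, 2.
μ=2: eigenvector (0, 1, -1).
μ=-2: eigenvector (1, -1, 1).
μ=-6: eigenvector (0, -4, 5).
P = [[0, 1, 0], [1, -1, -4], [-1, 1, 5]], D = diag(2, -2, -6), P⁻¹ = [[1, 5, 4], [1, 0, 0], [0, 1, 1]].
C⁴ = P·diag(16, 16, 1296)·P⁻¹ = [[16, 0, 0], [0, -5104, -5120], [0, 6400, 6416]].
The requested entry is 6400.

6400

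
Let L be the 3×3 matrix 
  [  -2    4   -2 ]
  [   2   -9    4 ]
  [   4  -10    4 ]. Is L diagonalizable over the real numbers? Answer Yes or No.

Yes

Characteristic polynomial: p(r) = r^3 + 7r^2 + 14r + 8 = (r + 1)(r + 2)(r + 4).
All 3 eigenvalues are distinct, so L is diagonalizable.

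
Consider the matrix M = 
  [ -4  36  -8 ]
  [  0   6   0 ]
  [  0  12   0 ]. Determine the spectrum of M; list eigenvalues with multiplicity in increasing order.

Characteristic polynomial: p(s) = s^3 - 2s^2 - 24s = s(s - 6)(s + 4).
Roots (with multiplicity): -4, 0, 6.

-4, 0, 6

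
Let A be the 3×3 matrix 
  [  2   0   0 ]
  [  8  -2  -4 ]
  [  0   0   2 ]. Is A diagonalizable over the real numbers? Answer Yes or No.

Characteristic polynomial: p(λ) = λ^3 - 2λ^2 - 4λ + 8 = (λ - 2)^2(λ + 2).
λ = 2 has algebraic multiplicity 2; rank(A − 2I) = 1, so geometric multiplicity = 2.
Every eigenvalue has geometric = algebraic multiplicity, so A is diagonalizable.

Yes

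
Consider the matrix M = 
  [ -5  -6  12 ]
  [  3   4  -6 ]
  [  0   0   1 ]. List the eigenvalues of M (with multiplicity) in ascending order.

Characteristic polynomial: p(t) = t^3 - 3t + 2 = (t - 1)^2(t + 2).
Roots (with multiplicity): -2, 1, 1.

-2, 1, 1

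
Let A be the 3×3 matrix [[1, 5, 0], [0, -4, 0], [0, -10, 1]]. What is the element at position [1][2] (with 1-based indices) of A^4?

-255

Characteristic polynomial: μ^3 + 2μ^2 - 7μ + 4 = (μ - 1)^2(μ + 4), so the eigenvalues are -4, 1, 1.
μ=1: eigenvector (1, 0, 0).
μ=-4: eigenvector (-1, 1, 2).
μ=1: eigenvector (-1, 0, 1).
P = [[1, -1, -1], [0, 1, 0], [0, 2, 1]], D = diag(1, -4, 1), P⁻¹ = [[1, -1, 1], [0, 1, 0], [0, -2, 1]].
A⁴ = P·diag(1, 256, 1)·P⁻¹ = [[1, -255, 0], [0, 256, 0], [0, 510, 1]].
The requested entry is -255.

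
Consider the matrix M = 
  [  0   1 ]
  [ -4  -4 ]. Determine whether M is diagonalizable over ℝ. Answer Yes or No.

No

Characteristic polynomial: p(μ) = μ^2 + 4μ + 4 = (μ + 2)^2.
μ = -2 has algebraic multiplicity 2; rank(M + 2I) = 1, so geometric multiplicity = 1.
Geometric multiplicity < algebraic multiplicity, so M is not diagonalizable.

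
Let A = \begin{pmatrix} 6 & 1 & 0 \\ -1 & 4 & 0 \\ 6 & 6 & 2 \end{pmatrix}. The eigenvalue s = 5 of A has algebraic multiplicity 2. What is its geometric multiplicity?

1

A − 5I = [[1, 1, 0], [-1, -1, 0], [6, 6, -3]].
This matrix has rank 2, so its null space has dimension 3 − 2 = 1.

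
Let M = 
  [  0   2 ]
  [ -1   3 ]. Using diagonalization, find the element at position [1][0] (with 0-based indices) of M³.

Characteristic polynomial: λ^2 - 3λ + 2 = (λ - 2)(λ - 1), so the eigenvalues are 1, 2.
λ=2: eigenvector (1, 1).
λ=1: eigenvector (2, 1).
P = [[1, 2], [1, 1]], D = diag(2, 1), P⁻¹ = [[-1, 2], [1, -1]].
M³ = P·diag(8, 1)·P⁻¹ = [[-6, 14], [-7, 15]].
The requested entry is -7.

-7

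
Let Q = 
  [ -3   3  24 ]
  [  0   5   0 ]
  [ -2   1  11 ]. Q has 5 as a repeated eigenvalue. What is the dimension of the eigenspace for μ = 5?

Q − 5I = [[-8, 3, 24], [0, 0, 0], [-2, 1, 6]].
This matrix has rank 2, so its null space has dimension 3 − 2 = 1.

1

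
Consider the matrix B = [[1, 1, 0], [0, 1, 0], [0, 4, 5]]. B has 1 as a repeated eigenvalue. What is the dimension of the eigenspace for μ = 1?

B − 1I = [[0, 1, 0], [0, 0, 0], [0, 4, 4]].
This matrix has rank 2, so its null space has dimension 3 − 2 = 1.

1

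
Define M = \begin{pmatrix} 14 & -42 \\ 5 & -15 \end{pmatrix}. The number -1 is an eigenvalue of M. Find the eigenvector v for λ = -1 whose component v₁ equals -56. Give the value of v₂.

M + 1I = [[15, -42], [5, -14]].
Solving (M + 1I)v = 0 gives the eigenspace spanned by (-56, -20).
With v₁ = -56, v = (-56, -20), so v₂ = -20.

-20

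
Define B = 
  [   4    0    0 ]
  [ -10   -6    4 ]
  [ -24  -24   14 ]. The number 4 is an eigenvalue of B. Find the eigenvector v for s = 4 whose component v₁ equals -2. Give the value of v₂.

B − 4I = [[0, 0, 0], [-10, -10, 4], [-24, -24, 10]].
Solving (B − 4I)v = 0 gives the eigenspace spanned by (-2, 2, 0).
With v₁ = -2, v = (-2, 2, 0), so v₂ = 2.

2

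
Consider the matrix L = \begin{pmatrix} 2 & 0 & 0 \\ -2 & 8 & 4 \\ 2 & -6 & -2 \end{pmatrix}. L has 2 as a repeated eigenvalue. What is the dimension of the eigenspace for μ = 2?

2

L − 2I = [[0, 0, 0], [-2, 6, 4], [2, -6, -4]].
This matrix has rank 1, so its null space has dimension 3 − 1 = 2.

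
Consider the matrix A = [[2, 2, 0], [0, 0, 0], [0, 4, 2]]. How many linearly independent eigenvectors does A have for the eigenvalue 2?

A − 2I = [[0, 2, 0], [0, -2, 0], [0, 4, 0]].
This matrix has rank 1, so its null space has dimension 3 − 1 = 2.

2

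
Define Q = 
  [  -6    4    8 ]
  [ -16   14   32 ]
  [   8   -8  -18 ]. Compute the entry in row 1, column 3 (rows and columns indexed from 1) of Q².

-64

Characteristic polynomial: s^3 + 10s^2 + 28s + 24 = (s + 2)^2(s + 6), so the eigenvalues are -6, -2, -2.
s=-6: eigenvector (1, 4, -2).
s=-2: eigenvector (0, -2, 1).
s=-2: eigenvector (1, 5, -2).
P = [[1, 0, 1], [4, -2, 5], [-2, 1, -2]], D = diag(-6, -2, -2), P⁻¹ = [[1, -1, -2], [2, 0, 1], [0, 1, 2]].
Q² = P·diag(36, 4, 4)·P⁻¹ = [[36, -32, -64], [128, -124, -256], [-64, 64, 132]].
The requested entry is -64.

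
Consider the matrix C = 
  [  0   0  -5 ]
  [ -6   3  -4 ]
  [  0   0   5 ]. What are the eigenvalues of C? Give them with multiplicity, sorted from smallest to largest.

Characteristic polynomial: p(λ) = λ^3 - 8λ^2 + 15λ = λ(λ - 5)(λ - 3).
Roots (with multiplicity): 0, 3, 5.

0, 3, 5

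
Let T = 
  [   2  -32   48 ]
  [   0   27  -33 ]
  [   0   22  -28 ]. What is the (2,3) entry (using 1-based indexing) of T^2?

Characteristic polynomial: μ^3 - μ^2 - 32μ + 60 = (μ - 5)(μ - 2)(μ + 6), so the eigenvalues are -6, 2, 5.
μ=2: eigenvector (1, 0, 0).
μ=5: eigenvector (0, 3, 2).
μ=-6: eigenvector (-2, 1, 1).
P = [[1, 0, -2], [0, 3, 1], [0, 2, 1]], D = diag(2, 5, -6), P⁻¹ = [[1, -4, 6], [0, 1, -1], [0, -2, 3]].
T² = P·diag(4, 25, 36)·P⁻¹ = [[4, 128, -192], [0, 3, 33], [0, -22, 58]].
The requested entry is 33.

33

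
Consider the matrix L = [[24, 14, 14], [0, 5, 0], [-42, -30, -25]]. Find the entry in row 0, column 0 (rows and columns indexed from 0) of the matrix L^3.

300

Characteristic polynomial: t^3 - 4t^2 - 17t + 60 = (t - 5)(t - 3)(t + 4), so the eigenvalues are -4, 3, 5.
t=3: eigenvector (2, 0, -3).
t=5: eigenvector (0, 1, -1).
t=-4: eigenvector (1, 0, -2).
P = [[2, 0, 1], [0, 1, 0], [-3, -1, -2]], D = diag(3, 5, -4), P⁻¹ = [[2, 1, 1], [0, 1, 0], [-3, -2, -2]].
L³ = P·diag(27, 125, -64)·P⁻¹ = [[300, 182, 182], [0, 125, 0], [-546, -462, -337]].
The requested entry is 300.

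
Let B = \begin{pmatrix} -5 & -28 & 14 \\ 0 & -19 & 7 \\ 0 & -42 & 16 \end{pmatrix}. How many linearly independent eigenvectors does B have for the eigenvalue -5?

B + 5I = [[0, -28, 14], [0, -14, 7], [0, -42, 21]].
This matrix has rank 1, so its null space has dimension 3 − 1 = 2.

2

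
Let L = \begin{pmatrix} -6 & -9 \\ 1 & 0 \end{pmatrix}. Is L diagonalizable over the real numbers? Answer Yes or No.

No

Characteristic polynomial: p(λ) = λ^2 + 6λ + 9 = (λ + 3)^2.
λ = -3 has algebraic multiplicity 2; rank(L + 3I) = 1, so geometric multiplicity = 1.
Geometric multiplicity < algebraic multiplicity, so L is not diagonalizable.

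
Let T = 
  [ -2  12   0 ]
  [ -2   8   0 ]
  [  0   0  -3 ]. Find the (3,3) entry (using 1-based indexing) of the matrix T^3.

-27

Characteristic polynomial: λ^3 - 3λ^2 - 10λ + 24 = (λ - 4)(λ - 2)(λ + 3), so the eigenvalues are -3, 2, 4.
λ=4: eigenvector (-2, -1, 0).
λ=2: eigenvector (3, 1, 0).
λ=-3: eigenvector (0, 0, 1).
P = [[-2, 3, 0], [-1, 1, 0], [0, 0, 1]], D = diag(4, 2, -3), P⁻¹ = [[1, -3, 0], [1, -2, 0], [0, 0, 1]].
T³ = P·diag(64, 8, -27)·P⁻¹ = [[-104, 336, 0], [-56, 176, 0], [0, 0, -27]].
The requested entry is -27.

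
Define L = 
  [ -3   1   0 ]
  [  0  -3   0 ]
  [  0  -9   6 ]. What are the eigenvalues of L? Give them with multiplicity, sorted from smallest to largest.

-3, -3, 6

Characteristic polynomial: p(μ) = μ^3 - 27μ - 54 = (μ - 6)(μ + 3)^2.
Roots (with multiplicity): -3, -3, 6.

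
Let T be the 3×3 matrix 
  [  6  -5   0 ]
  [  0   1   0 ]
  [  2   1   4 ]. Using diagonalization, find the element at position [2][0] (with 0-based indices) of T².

Characteristic polynomial: λ^3 - 11λ^2 + 34λ - 24 = (λ - 6)(λ - 4)(λ - 1), so the eigenvalues are 1, 4, 6.
λ=6: eigenvector (1, 0, 1).
λ=1: eigenvector (1, 1, -1).
λ=4: eigenvector (0, 0, 1).
P = [[1, 1, 0], [0, 1, 0], [1, -1, 1]], D = diag(6, 1, 4), P⁻¹ = [[1, -1, 0], [0, 1, 0], [-1, 2, 1]].
T² = P·diag(36, 1, 16)·P⁻¹ = [[36, -35, 0], [0, 1, 0], [20, -5, 16]].
The requested entry is 20.

20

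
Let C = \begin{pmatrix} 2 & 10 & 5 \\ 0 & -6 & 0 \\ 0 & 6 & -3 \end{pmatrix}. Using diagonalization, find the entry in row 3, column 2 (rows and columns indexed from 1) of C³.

378

Characteristic polynomial: λ^3 + 7λ^2 - 36 = (λ - 2)(λ + 3)(λ + 6), so the eigenvalues are -6, -3, 2.
λ=2: eigenvector (1, 0, 0).
λ=-6: eigenvector (0, 1, -2).
λ=-3: eigenvector (-1, 0, 1).
P = [[1, 0, -1], [0, 1, 0], [0, -2, 1]], D = diag(2, -6, -3), P⁻¹ = [[1, 2, 1], [0, 1, 0], [0, 2, 1]].
C³ = P·diag(8, -216, -27)·P⁻¹ = [[8, 70, 35], [0, -216, 0], [0, 378, -27]].
The requested entry is 378.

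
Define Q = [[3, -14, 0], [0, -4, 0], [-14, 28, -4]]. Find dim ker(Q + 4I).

Q + 4I = [[7, -14, 0], [0, 0, 0], [-14, 28, 0]].
This matrix has rank 1, so its null space has dimension 3 − 1 = 2.

2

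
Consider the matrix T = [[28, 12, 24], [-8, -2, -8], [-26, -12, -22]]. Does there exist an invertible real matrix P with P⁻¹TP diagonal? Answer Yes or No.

Characteristic polynomial: p(s) = s^3 - 4s^2 - 4s + 16 = (s - 4)(s - 2)(s + 2).
All 3 eigenvalues are distinct, so T is diagonalizable.

Yes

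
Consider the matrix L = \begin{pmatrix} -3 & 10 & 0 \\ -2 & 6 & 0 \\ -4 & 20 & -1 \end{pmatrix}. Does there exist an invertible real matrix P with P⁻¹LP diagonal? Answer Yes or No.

Characteristic polynomial: p(λ) = λ^3 - 2λ^2 - λ + 2 = (λ - 2)(λ - 1)(λ + 1).
All 3 eigenvalues are distinct, so L is diagonalizable.

Yes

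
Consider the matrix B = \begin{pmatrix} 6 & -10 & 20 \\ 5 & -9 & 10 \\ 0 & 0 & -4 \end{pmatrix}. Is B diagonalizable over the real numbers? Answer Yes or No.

Yes

Characteristic polynomial: p(t) = t^3 + 7t^2 + 8t - 16 = (t - 1)(t + 4)^2.
t = -4 has algebraic multiplicity 2; rank(B + 4I) = 1, so geometric multiplicity = 2.
Every eigenvalue has geometric = algebraic multiplicity, so B is diagonalizable.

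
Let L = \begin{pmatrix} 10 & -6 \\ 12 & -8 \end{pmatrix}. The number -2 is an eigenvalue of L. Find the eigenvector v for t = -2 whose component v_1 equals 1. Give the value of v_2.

2

L + 2I = [[12, -6], [12, -6]].
Solving (L + 2I)v = 0 gives the eigenspace spanned by (1, 2).
With v_1 = 1, v = (1, 2), so v_2 = 2.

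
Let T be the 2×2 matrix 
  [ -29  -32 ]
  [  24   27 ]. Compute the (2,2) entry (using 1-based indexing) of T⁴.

-1551

Characteristic polynomial: μ^2 + 2μ - 15 = (μ - 3)(μ + 5), so the eigenvalues are -5, 3.
μ=3: eigenvector (-1, 1).
μ=-5: eigenvector (4, -3).
P = [[-1, 4], [1, -3]], D = diag(3, -5), P⁻¹ = [[3, 4], [1, 1]].
T⁴ = P·diag(81, 625)·P⁻¹ = [[2257, 2176], [-1632, -1551]].
The requested entry is -1551.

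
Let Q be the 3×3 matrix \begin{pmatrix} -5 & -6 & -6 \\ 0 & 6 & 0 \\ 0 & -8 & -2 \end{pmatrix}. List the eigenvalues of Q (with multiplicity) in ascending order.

-5, -2, 6

Characteristic polynomial: p(λ) = λ^3 + λ^2 - 32λ - 60 = (λ - 6)(λ + 2)(λ + 5).
Roots (with multiplicity): -5, -2, 6.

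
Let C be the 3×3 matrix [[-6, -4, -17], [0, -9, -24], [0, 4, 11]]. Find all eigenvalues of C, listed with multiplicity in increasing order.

-6, -1, 3

Characteristic polynomial: p(r) = r^3 + 4r^2 - 15r - 18 = (r - 3)(r + 1)(r + 6).
Roots (with multiplicity): -6, -1, 3.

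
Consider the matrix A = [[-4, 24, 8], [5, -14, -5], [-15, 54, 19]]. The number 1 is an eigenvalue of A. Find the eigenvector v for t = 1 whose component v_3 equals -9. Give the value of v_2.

3

A − 1I = [[-5, 24, 8], [5, -15, -5], [-15, 54, 18]].
Solving (A − 1I)v = 0 gives the eigenspace spanned by (0, 3, -9).
With v_3 = -9, v = (0, 3, -9), so v_2 = 3.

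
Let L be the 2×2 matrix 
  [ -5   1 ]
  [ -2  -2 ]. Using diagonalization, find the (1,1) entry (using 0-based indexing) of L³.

Characteristic polynomial: μ^2 + 7μ + 12 = (μ + 3)(μ + 4), so the eigenvalues are -4, -3.
μ=-3: eigenvector (1, 2).
μ=-4: eigenvector (-1, -1).
P = [[1, -1], [2, -1]], D = diag(-3, -4), P⁻¹ = [[-1, 1], [-2, 1]].
L³ = P·diag(-27, -64)·P⁻¹ = [[-101, 37], [-74, 10]].
The requested entry is 10.

10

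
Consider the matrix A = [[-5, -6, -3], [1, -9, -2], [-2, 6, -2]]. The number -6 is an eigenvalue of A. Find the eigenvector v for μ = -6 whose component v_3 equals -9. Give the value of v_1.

A + 6I = [[1, -6, -3], [1, -3, -2], [-2, 6, 4]].
Solving (A + 6I)v = 0 gives the eigenspace spanned by (-9, 3, -9).
With v_3 = -9, v = (-9, 3, -9), so v_1 = -9.

-9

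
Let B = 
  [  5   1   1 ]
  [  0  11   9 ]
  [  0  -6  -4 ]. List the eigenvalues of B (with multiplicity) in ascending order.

Characteristic polynomial: p(t) = t^3 - 12t^2 + 45t - 50 = (t - 5)^2(t - 2).
Roots (with multiplicity): 2, 5, 5.

2, 5, 5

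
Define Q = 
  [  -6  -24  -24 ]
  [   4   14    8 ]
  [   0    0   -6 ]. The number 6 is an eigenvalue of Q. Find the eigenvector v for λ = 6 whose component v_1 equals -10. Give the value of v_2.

Q − 6I = [[-12, -24, -24], [4, 8, 8], [0, 0, -12]].
Solving (Q − 6I)v = 0 gives the eigenspace spanned by (-10, 5, 0).
With v_1 = -10, v = (-10, 5, 0), so v_2 = 5.

5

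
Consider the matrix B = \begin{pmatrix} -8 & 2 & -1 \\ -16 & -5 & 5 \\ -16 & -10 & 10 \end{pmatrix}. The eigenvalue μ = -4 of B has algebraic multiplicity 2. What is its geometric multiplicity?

1

B + 4I = [[-4, 2, -1], [-16, -1, 5], [-16, -10, 14]].
This matrix has rank 2, so its null space has dimension 3 − 2 = 1.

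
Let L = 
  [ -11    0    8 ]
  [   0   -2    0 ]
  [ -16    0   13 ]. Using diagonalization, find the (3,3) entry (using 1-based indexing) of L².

41

Characteristic polynomial: λ^3 - 19λ - 30 = (λ - 5)(λ + 2)(λ + 3), so the eigenvalues are -3, -2, 5.
λ=-3: eigenvector (1, 0, 1).
λ=-2: eigenvector (0, 1, 0).
λ=5: eigenvector (-1, 0, -2).
P = [[1, 0, -1], [0, 1, 0], [1, 0, -2]], D = diag(-3, -2, 5), P⁻¹ = [[2, 0, -1], [0, 1, 0], [1, 0, -1]].
L² = P·diag(9, 4, 25)·P⁻¹ = [[-7, 0, 16], [0, 4, 0], [-32, 0, 41]].
The requested entry is 41.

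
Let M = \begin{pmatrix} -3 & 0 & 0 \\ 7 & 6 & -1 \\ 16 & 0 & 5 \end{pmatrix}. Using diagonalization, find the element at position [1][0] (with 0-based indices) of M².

5

Characteristic polynomial: μ^3 - 8μ^2 - 3μ + 90 = (μ - 6)(μ - 5)(μ + 3), so the eigenvalues are -3, 5, 6.
μ=-3: eigenvector (1, -1, -2).
μ=6: eigenvector (0, 1, 0).
μ=5: eigenvector (0, 1, 1).
P = [[1, 0, 0], [-1, 1, 1], [-2, 0, 1]], D = diag(-3, 6, 5), P⁻¹ = [[1, 0, 0], [-1, 1, -1], [2, 0, 1]].
M² = P·diag(9, 36, 25)·P⁻¹ = [[9, 0, 0], [5, 36, -11], [32, 0, 25]].
The requested entry is 5.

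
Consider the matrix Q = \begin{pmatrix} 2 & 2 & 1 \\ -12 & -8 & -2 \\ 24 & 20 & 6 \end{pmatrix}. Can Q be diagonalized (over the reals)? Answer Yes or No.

Characteristic polynomial: p(λ) = λ^3 - 12λ + 16 = (λ - 2)^2(λ + 4).
λ = 2 has algebraic multiplicity 2; rank(Q − 2I) = 2, so geometric multiplicity = 1.
Geometric multiplicity < algebraic multiplicity, so Q is not diagonalizable.

No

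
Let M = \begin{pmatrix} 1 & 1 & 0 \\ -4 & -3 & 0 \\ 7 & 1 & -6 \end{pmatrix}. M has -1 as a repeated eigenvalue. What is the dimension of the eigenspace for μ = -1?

1

M + 1I = [[2, 1, 0], [-4, -2, 0], [7, 1, -5]].
This matrix has rank 2, so its null space has dimension 3 − 2 = 1.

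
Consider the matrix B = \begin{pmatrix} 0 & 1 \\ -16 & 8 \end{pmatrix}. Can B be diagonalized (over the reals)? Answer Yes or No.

No

Characteristic polynomial: p(r) = r^2 - 8r + 16 = (r - 4)^2.
r = 4 has algebraic multiplicity 2; rank(B − 4I) = 1, so geometric multiplicity = 1.
Geometric multiplicity < algebraic multiplicity, so B is not diagonalizable.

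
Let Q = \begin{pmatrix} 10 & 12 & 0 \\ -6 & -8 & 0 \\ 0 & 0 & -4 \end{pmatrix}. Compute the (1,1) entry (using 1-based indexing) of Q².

28

Characteristic polynomial: t^3 + 2t^2 - 16t - 32 = (t - 4)(t + 2)(t + 4), so the eigenvalues are -4, -2, 4.
t=4: eigenvector (2, -1, 0).
t=-2: eigenvector (-1, 1, 0).
t=-4: eigenvector (0, 0, 1).
P = [[2, -1, 0], [-1, 1, 0], [0, 0, 1]], D = diag(4, -2, -4), P⁻¹ = [[1, 1, 0], [1, 2, 0], [0, 0, 1]].
Q² = P·diag(16, 4, 16)·P⁻¹ = [[28, 24, 0], [-12, -8, 0], [0, 0, 16]].
The requested entry is 28.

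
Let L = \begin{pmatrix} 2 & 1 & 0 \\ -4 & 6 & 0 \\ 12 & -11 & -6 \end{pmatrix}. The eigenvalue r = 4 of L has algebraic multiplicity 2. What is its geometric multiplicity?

1

L − 4I = [[-2, 1, 0], [-4, 2, 0], [12, -11, -10]].
This matrix has rank 2, so its null space has dimension 3 − 2 = 1.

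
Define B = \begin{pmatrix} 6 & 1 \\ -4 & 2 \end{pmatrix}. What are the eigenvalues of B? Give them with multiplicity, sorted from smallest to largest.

4, 4

Characteristic polynomial: p(r) = r^2 - 8r + 16 = (r - 4)^2.
Roots (with multiplicity): 4, 4.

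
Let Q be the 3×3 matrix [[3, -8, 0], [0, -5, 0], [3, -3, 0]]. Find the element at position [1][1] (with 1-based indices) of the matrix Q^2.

Characteristic polynomial: t^3 + 2t^2 - 15t = t(t - 3)(t + 5), so the eigenvalues are -5, 0, 3.
t=3: eigenvector (1, 0, 1).
t=0: eigenvector (0, 0, 1).
t=-5: eigenvector (1, 1, 0).
P = [[1, 0, 1], [0, 0, 1], [1, 1, 0]], D = diag(3, 0, -5), P⁻¹ = [[1, -1, 0], [-1, 1, 1], [0, 1, 0]].
Q² = P·diag(9, 0, 25)·P⁻¹ = [[9, 16, 0], [0, 25, 0], [9, -9, 0]].
The requested entry is 9.

9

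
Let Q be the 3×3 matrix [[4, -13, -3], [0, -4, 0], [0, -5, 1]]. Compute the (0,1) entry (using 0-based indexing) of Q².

15

Characteristic polynomial: μ^3 - μ^2 - 16μ + 16 = (μ - 4)(μ - 1)(μ + 4), so the eigenvalues are -4, 1, 4.
μ=4: eigenvector (1, 0, 0).
μ=-4: eigenvector (2, 1, 1).
μ=1: eigenvector (1, 0, 1).
P = [[1, 2, 1], [0, 1, 0], [0, 1, 1]], D = diag(4, -4, 1), P⁻¹ = [[1, -1, -1], [0, 1, 0], [0, -1, 1]].
Q² = P·diag(16, 16, 1)·P⁻¹ = [[16, 15, -15], [0, 16, 0], [0, 15, 1]].
The requested entry is 15.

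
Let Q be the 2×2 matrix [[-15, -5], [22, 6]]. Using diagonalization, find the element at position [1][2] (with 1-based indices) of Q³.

-305

Characteristic polynomial: λ^2 + 9λ + 20 = (λ + 4)(λ + 5), so the eigenvalues are -5, -4.
λ=-5: eigenvector (1, -2).
λ=-4: eigenvector (-5, 11).
P = [[1, -5], [-2, 11]], D = diag(-5, -4), P⁻¹ = [[11, 5], [2, 1]].
Q³ = P·diag(-125, -64)·P⁻¹ = [[-735, -305], [1342, 546]].
The requested entry is -305.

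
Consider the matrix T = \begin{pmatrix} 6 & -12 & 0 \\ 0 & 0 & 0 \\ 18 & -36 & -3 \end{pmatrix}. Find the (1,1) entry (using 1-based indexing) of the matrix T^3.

Characteristic polynomial: μ^3 - 3μ^2 - 18μ = μ(μ - 6)(μ + 3), so the eigenvalues are -3, 0, 6.
μ=6: eigenvector (1, 0, 2).
μ=0: eigenvector (2, 1, 0).
μ=-3: eigenvector (0, 0, 1).
P = [[1, 2, 0], [0, 1, 0], [2, 0, 1]], D = diag(6, 0, -3), P⁻¹ = [[1, -2, 0], [0, 1, 0], [-2, 4, 1]].
T³ = P·diag(216, 0, -27)·P⁻¹ = [[216, -432, 0], [0, 0, 0], [486, -972, -27]].
The requested entry is 216.

216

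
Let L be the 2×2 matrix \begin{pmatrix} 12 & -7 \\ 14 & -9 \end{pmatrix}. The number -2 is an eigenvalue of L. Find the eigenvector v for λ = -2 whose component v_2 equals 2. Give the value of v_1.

1

L + 2I = [[14, -7], [14, -7]].
Solving (L + 2I)v = 0 gives the eigenspace spanned by (1, 2).
With v_2 = 2, v = (1, 2), so v_1 = 1.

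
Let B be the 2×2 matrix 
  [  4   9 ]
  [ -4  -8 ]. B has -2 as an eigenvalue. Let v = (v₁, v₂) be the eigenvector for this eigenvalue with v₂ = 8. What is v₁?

-12

B + 2I = [[6, 9], [-4, -6]].
Solving (B + 2I)v = 0 gives the eigenspace spanned by (-12, 8).
With v₂ = 8, v = (-12, 8), so v₁ = -12.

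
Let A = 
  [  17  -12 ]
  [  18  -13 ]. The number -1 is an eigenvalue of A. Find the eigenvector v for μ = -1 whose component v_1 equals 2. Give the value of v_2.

3

A + 1I = [[18, -12], [18, -12]].
Solving (A + 1I)v = 0 gives the eigenspace spanned by (2, 3).
With v_1 = 2, v = (2, 3), so v_2 = 3.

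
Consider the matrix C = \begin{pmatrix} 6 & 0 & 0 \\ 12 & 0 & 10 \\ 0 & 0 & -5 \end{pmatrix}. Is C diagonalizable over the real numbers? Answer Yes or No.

Yes

Characteristic polynomial: p(s) = s^3 - s^2 - 30s = s(s - 6)(s + 5).
All 3 eigenvalues are distinct, so C is diagonalizable.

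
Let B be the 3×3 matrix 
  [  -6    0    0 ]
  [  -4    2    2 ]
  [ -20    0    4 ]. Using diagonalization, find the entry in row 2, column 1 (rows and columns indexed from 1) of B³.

Characteristic polynomial: r^3 - 28r + 48 = (r - 4)(r - 2)(r + 6), so the eigenvalues are -6, 2, 4.
r=2: eigenvector (0, 1, 0).
r=-6: eigenvector (1, 0, 2).
r=4: eigenvector (0, 1, 1).
P = [[0, 1, 0], [1, 0, 1], [0, 2, 1]], D = diag(2, -6, 4), P⁻¹ = [[2, 1, -1], [1, 0, 0], [-2, 0, 1]].
B³ = P·diag(8, -216, 64)·P⁻¹ = [[-216, 0, 0], [-112, 8, 56], [-560, 0, 64]].
The requested entry is -112.

-112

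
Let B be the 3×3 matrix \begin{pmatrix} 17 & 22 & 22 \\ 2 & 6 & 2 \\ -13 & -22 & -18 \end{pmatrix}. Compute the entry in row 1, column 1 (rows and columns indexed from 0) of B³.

216

Characteristic polynomial: t^3 - 5t^2 - 26t + 120 = (t - 6)(t - 4)(t + 5), so the eigenvalues are -5, 4, 6.
t=6: eigenvector (2, 1, -2).
t=4: eigenvector (0, 1, -1).
t=-5: eigenvector (-1, 0, 1).
P = [[2, 0, -1], [1, 1, 0], [-2, -1, 1]], D = diag(6, 4, -5), P⁻¹ = [[1, 1, 1], [-1, 0, -1], [1, 2, 2]].
B³ = P·diag(216, 64, -125)·P⁻¹ = [[557, 682, 682], [152, 216, 152], [-493, -682, -618]].
The requested entry is 216.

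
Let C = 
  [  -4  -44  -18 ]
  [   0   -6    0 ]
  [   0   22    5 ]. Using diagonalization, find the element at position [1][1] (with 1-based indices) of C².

16

Characteristic polynomial: s^3 + 5s^2 - 26s - 120 = (s - 5)(s + 4)(s + 6), so the eigenvalues are -6, -4, 5.
s=-4: eigenvector (1, 0, 0).
s=-6: eigenvector (4, 1, -2).
s=5: eigenvector (-2, 0, 1).
P = [[1, 4, -2], [0, 1, 0], [0, -2, 1]], D = diag(-4, -6, 5), P⁻¹ = [[1, 0, 2], [0, 1, 0], [0, 2, 1]].
C² = P·diag(16, 36, 25)·P⁻¹ = [[16, 44, -18], [0, 36, 0], [0, -22, 25]].
The requested entry is 16.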